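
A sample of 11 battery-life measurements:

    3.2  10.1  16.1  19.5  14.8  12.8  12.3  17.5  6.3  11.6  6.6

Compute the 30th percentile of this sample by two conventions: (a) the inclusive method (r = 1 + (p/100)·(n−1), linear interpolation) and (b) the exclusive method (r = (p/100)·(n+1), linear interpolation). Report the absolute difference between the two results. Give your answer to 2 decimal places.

1.40

Sorted: 3.2, 6.3, 6.6, 10.1, 11.6, 12.3, 12.8, 14.8, 16.1, 17.5, 19.5.
n = 11.
(a) r = 4 → value at rank 4 = 10.1.
(b) r = 3.6; between ranks 3 (6.6) and 4 (10.1): 8.7.
|10.1 − 8.7| = 1.4.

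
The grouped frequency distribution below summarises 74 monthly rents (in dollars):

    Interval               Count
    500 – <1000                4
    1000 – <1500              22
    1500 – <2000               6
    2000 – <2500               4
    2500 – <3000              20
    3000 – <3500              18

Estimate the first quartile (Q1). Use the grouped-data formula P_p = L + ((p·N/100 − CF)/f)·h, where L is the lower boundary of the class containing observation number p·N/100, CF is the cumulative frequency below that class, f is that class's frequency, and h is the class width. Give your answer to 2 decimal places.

N = 74; target position k = 25/100 · 74 = 18.5.
Cumulative frequencies: 4, 26, 32, 36, 56, 74.
Observation 18.5 falls in the class 1000 – <1500.
L = 1000, CF = 4, f = 22, h = 500.
P25 = 1000 + ((18.5 − 4)/22)·500 = 1000 + 329.545 = 1329.55.

1329.55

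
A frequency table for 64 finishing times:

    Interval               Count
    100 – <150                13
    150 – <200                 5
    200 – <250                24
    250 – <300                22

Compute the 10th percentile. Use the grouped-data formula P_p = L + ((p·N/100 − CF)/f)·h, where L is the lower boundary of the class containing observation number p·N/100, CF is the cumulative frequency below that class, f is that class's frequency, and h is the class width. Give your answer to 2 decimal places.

124.62

N = 64; target position k = 10/100 · 64 = 6.4.
Cumulative frequencies: 13, 18, 42, 64.
Observation 6.4 falls in the class 100 – <150.
L = 100, CF = 0, f = 13, h = 50.
P10 = 100 + ((6.4 − 0)/13)·50 = 100 + 24.6154 = 124.615.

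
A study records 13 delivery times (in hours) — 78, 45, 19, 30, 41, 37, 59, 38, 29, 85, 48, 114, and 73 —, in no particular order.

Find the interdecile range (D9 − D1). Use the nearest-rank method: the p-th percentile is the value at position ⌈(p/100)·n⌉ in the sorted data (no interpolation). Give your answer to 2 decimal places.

56.00

Sorted: 19, 29, 30, 37, 38, 41, 45, 48, 59, 73, 78, 85, 114.
n = 13.
P10: rank ⌈10/100·13⌉ = 2 → 29.
P90: rank ⌈90/100·13⌉ = 12 → 85.
Difference: 85 − 29 = 56.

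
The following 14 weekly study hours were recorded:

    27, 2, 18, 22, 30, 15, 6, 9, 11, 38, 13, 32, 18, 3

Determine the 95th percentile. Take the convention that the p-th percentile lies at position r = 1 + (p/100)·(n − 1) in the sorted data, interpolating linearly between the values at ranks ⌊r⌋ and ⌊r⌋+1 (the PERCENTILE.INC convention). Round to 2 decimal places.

Sorted: 2, 3, 6, 9, 11, 13, 15, 18, 18, 22, 27, 30, 32, 38.
n = 14.
r = 1 + (95/100)·(14 − 1) = 1 + 12.35 = 13.35.
Rank 13 is 32 and rank 14 is 38.
Interpolate: 32 + 0.35·(38 − 32) = 32 + 0.35·6 = 34.1.

34.10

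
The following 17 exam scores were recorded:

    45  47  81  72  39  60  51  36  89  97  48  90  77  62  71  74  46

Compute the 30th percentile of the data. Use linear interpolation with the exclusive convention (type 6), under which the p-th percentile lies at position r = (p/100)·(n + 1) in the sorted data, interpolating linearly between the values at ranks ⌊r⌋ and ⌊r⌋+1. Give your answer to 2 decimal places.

Sorted: 36, 39, 45, 46, 47, 48, 51, 60, 62, 71, 72, 74, 77, 81, 89, 90, 97.
n = 17.
r = (30/100)·(17 + 1) = 5.4.
Rank 5 is 47 and rank 6 is 48.
Interpolate: 47 + 0.4·(48 − 47) = 47 + 0.4·1 = 47.4.

47.40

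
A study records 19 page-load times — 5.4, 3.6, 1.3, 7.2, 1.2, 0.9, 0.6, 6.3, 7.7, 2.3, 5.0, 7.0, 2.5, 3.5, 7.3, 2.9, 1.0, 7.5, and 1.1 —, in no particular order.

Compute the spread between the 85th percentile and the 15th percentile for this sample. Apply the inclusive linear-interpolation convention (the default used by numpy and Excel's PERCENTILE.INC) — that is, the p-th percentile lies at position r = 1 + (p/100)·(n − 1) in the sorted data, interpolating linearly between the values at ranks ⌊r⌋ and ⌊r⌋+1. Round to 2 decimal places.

Sorted: 0.6, 0.9, 1.0, 1.1, 1.2, 1.3, 2.3, 2.5, 2.9, 3.5, 3.6, 5.0, 5.4, 6.3, 7.0, 7.2, 7.3, 7.5, 7.7.
n = 19.
P15: r = 3.7; ranks 3–4 are 1.0, 1.1; interpolating gives 1.07.
P85: r = 16.3; ranks 16–17 are 7.2, 7.3; interpolating gives 7.23.
Difference: 7.23 − 1.07 = 6.16.

6.16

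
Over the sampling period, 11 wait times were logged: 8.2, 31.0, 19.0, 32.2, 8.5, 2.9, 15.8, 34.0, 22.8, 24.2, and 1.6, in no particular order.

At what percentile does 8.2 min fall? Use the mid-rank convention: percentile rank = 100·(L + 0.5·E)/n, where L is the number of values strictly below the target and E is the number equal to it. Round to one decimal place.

Sorted: 1.6, 2.9, 8.2, 8.5, 15.8, 19.0, 22.8, 24.2, 31.0, 32.2, 34.0.
Count below 8.2: L = 2; count equal: E = 1; n = 11.
Percentile rank = 100·(2 + 0.5·1)/11 = 100·2.5/11 = 22.73.

22.7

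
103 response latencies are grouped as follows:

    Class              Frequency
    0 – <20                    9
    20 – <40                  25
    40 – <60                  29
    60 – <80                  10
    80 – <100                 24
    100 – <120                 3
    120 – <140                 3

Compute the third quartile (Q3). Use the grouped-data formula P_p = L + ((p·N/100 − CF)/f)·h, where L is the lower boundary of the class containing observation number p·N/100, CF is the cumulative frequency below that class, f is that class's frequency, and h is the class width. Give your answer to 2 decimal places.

83.54

N = 103; target position k = 75/100 · 103 = 77.25.
Cumulative frequencies: 9, 34, 63, 73, 97, 100, 103.
Observation 77.25 falls in the class 80 – <100.
L = 80, CF = 73, f = 24, h = 20.
P75 = 80 + ((77.25 − 73)/24)·20 = 80 + 3.54167 = 83.5417.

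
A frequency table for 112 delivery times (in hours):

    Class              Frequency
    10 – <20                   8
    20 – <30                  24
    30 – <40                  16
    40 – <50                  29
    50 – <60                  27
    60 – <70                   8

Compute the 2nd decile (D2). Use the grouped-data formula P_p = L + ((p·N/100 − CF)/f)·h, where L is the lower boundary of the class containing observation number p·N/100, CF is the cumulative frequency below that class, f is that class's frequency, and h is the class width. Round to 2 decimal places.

26.00

N = 112; target position k = 20/100 · 112 = 22.4.
Cumulative frequencies: 8, 32, 48, 77, 104, 112.
Observation 22.4 falls in the class 20 – <30.
L = 20, CF = 8, f = 24, h = 10.
P20 = 20 + ((22.4 − 8)/24)·10 = 20 + 6 = 26.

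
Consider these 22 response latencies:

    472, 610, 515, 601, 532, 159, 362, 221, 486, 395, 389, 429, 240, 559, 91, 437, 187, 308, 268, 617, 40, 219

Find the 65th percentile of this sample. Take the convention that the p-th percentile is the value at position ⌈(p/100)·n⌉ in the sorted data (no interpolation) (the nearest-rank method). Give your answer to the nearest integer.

Sorted: 40, 91, 159, 187, 219, 221, 240, 268, 308, 362, 389, 395, 429, 437, 472, 486, 515, 532, 559, 601, 610, 617.
n = 22.
Position = ⌈65/100 · 22⌉ = ⌈14.3⌉ = 15.
The value at rank 15 is 472.

472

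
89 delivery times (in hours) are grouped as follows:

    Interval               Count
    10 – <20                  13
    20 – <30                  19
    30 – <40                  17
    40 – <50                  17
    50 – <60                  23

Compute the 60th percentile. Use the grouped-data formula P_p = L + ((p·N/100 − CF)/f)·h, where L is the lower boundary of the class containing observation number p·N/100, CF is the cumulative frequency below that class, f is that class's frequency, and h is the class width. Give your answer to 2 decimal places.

42.59

N = 89; target position k = 60/100 · 89 = 53.4.
Cumulative frequencies: 13, 32, 49, 66, 89.
Observation 53.4 falls in the class 40 – <50.
L = 40, CF = 49, f = 17, h = 10.
P60 = 40 + ((53.4 − 49)/17)·10 = 40 + 2.58824 = 42.5882.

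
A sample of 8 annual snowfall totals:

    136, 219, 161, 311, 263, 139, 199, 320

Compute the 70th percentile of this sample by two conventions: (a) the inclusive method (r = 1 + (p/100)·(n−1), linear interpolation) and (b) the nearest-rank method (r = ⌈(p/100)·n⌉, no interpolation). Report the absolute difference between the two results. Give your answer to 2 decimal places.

4.40

Sorted: 136, 139, 161, 199, 219, 263, 311, 320.
n = 8.
(a) r = 5.9; between ranks 5 (219) and 6 (263): 258.6.
(b) the nearest-rank method: rank 6 → 263.
|258.6 − 263| = 4.4.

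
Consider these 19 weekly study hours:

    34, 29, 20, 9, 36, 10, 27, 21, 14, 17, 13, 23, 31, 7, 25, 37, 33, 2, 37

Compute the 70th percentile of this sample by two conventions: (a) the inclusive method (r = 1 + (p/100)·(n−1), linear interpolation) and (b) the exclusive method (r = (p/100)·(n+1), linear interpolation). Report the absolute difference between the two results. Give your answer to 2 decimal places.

Sorted: 2, 7, 9, 10, 13, 14, 17, 20, 21, 23, 25, 27, 29, 31, 33, 34, 36, 37, 37.
n = 19.
(a) r = 13.6; between ranks 13 (29) and 14 (31): 30.2.
(b) r = 14 → value at rank 14 = 31.
|30.2 − 31| = 0.8.

0.80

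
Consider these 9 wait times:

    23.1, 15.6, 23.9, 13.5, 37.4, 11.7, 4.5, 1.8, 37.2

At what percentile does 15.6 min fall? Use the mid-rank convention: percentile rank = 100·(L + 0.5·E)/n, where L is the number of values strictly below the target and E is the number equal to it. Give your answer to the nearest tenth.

Sorted: 1.8, 4.5, 11.7, 13.5, 15.6, 23.1, 23.9, 37.2, 37.4.
Count below 15.6: L = 4; count equal: E = 1; n = 9.
Percentile rank = 100·(4 + 0.5·1)/9 = 100·4.5/9 = 50.

50.0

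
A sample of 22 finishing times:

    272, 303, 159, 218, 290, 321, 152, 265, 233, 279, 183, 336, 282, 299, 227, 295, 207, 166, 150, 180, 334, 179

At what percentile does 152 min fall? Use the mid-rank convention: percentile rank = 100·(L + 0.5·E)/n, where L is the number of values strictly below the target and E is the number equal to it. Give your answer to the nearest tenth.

6.8

Sorted: 150, 152, 159, 166, 179, 180, 183, 207, 218, 227, 233, 265, 272, 279, 282, 290, 295, 299, 303, 321, 334, 336.
Count below 152: L = 1; count equal: E = 1; n = 22.
Percentile rank = 100·(1 + 0.5·1)/22 = 100·1.5/22 = 6.818.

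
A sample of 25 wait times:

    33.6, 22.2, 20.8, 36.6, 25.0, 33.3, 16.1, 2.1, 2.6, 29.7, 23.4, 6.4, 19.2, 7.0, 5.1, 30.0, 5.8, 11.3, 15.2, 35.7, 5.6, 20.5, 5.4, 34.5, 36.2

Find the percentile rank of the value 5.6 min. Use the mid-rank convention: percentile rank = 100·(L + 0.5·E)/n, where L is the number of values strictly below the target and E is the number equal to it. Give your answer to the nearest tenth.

18.0

Sorted: 2.1, 2.6, 5.1, 5.4, 5.6, 5.8, 6.4, 7.0, 11.3, 15.2, 16.1, 19.2, 20.5, 20.8, 22.2, 23.4, 25.0, 29.7, 30.0, 33.3, 33.6, 34.5, 35.7, 36.2, 36.6.
Count below 5.6: L = 4; count equal: E = 1; n = 25.
Percentile rank = 100·(4 + 0.5·1)/25 = 100·4.5/25 = 18.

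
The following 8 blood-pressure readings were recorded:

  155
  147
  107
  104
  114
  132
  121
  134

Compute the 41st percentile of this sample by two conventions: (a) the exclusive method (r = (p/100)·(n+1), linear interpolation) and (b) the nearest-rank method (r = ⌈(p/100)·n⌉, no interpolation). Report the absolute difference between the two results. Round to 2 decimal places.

Sorted: 104, 107, 114, 121, 132, 134, 147, 155.
n = 8.
(a) r = 3.69; between ranks 3 (114) and 4 (121): 118.83.
(b) the nearest-rank method: rank 4 → 121.
|118.83 − 121| = 2.17.

2.17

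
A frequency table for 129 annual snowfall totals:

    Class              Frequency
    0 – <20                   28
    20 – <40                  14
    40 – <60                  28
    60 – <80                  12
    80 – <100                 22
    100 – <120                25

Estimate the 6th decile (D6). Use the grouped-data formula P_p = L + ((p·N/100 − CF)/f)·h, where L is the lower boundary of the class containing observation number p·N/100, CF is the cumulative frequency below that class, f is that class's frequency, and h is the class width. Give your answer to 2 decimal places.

72.33

N = 129; target position k = 60/100 · 129 = 77.4.
Cumulative frequencies: 28, 42, 70, 82, 104, 129.
Observation 77.4 falls in the class 60 – <80.
L = 60, CF = 70, f = 12, h = 20.
P60 = 60 + ((77.4 − 70)/12)·20 = 60 + 12.3333 = 72.3333.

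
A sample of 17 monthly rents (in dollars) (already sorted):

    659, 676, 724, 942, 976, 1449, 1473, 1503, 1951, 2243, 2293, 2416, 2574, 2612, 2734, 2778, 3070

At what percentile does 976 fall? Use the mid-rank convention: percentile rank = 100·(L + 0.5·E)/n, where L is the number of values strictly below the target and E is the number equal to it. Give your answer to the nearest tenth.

Count below 976: L = 4; count equal: E = 1; n = 17.
Percentile rank = 100·(4 + 0.5·1)/17 = 100·4.5/17 = 26.47.

26.5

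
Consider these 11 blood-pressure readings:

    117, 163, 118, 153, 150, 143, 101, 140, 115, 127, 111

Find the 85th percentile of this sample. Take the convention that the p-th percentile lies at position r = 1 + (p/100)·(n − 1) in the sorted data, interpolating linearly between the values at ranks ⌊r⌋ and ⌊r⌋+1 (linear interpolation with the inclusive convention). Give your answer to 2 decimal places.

151.50

Sorted: 101, 111, 115, 117, 118, 127, 140, 143, 150, 153, 163.
n = 11.
r = 1 + (85/100)·(11 − 1) = 1 + 8.5 = 9.5.
Rank 9 is 150 and rank 10 is 153.
Interpolate: 150 + 0.5·(153 − 150) = 150 + 0.5·3 = 151.5.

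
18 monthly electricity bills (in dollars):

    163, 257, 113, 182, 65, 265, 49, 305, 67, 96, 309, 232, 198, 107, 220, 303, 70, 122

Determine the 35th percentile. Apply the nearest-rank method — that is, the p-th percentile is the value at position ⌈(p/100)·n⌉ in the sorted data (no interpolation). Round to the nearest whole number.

113

Sorted: 49, 65, 67, 70, 96, 107, 113, 122, 163, 182, 198, 220, 232, 257, 265, 303, 305, 309.
n = 18.
Position = ⌈35/100 · 18⌉ = ⌈6.3⌉ = 7.
The value at rank 7 is 113.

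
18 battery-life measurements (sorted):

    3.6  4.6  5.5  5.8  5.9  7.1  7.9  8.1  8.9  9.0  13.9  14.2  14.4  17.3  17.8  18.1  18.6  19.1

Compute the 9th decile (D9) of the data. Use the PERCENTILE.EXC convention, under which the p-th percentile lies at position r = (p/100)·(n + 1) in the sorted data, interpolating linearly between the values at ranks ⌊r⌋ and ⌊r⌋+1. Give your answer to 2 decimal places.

18.65

n = 18.
r = (90/100)·(18 + 1) = 17.1.
Rank 17 is 18.6 and rank 18 is 19.1.
Interpolate: 18.6 + 0.1·(19.1 − 18.6) = 18.6 + 0.1·0.5 = 18.65.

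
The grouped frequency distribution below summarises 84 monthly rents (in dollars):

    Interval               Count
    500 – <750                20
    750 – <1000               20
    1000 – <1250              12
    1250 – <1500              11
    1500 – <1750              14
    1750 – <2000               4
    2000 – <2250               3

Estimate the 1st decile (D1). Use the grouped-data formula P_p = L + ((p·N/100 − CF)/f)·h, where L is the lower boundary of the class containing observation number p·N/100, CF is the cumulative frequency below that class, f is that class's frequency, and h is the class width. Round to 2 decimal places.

605.00

N = 84; target position k = 10/100 · 84 = 8.4.
Cumulative frequencies: 20, 40, 52, 63, 77, 81, 84.
Observation 8.4 falls in the class 500 – <750.
L = 500, CF = 0, f = 20, h = 250.
P10 = 500 + ((8.4 − 0)/20)·250 = 500 + 105 = 605.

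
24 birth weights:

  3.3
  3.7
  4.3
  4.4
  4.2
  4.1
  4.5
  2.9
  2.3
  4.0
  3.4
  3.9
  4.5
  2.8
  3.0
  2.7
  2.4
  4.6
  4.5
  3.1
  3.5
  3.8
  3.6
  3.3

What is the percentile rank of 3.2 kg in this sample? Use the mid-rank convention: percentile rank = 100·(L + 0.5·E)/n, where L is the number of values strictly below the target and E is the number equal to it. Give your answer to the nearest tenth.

Sorted: 2.3, 2.4, 2.7, 2.8, 2.9, 3.0, 3.1, 3.3, 3.3, 3.4, 3.5, 3.6, 3.7, 3.8, 3.9, 4.0, 4.1, 4.2, 4.3, 4.4, 4.5, 4.5, 4.5, 4.6.
Count below 3.2: L = 7; count equal: E = 0; n = 24.
Percentile rank = 100·(7 + 0.5·0)/24 = 100·7/24 = 29.17.

29.2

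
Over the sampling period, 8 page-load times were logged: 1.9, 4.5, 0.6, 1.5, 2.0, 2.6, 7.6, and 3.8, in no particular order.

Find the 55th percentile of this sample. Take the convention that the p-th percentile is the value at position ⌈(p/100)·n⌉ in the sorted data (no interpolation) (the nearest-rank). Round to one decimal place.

2.6

Sorted: 0.6, 1.5, 1.9, 2.0, 2.6, 3.8, 4.5, 7.6.
n = 8.
Position = ⌈55/100 · 8⌉ = ⌈4.4⌉ = 5.
The value at rank 5 is 2.6.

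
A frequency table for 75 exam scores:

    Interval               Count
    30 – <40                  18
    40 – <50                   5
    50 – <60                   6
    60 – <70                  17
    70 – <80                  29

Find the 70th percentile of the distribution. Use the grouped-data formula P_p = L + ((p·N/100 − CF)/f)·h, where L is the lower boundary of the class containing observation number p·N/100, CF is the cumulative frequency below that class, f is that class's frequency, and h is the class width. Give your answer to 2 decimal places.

N = 75; target position k = 70/100 · 75 = 52.5.
Cumulative frequencies: 18, 23, 29, 46, 75.
Observation 52.5 falls in the class 70 – <80.
L = 70, CF = 46, f = 29, h = 10.
P70 = 70 + ((52.5 − 46)/29)·10 = 70 + 2.24138 = 72.2414.

72.24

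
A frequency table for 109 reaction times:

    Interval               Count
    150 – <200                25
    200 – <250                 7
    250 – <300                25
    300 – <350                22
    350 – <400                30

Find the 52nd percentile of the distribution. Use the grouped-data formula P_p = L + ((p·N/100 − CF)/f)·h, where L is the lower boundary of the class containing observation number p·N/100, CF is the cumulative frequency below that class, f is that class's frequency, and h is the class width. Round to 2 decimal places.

299.36

N = 109; target position k = 52/100 · 109 = 56.68.
Cumulative frequencies: 25, 32, 57, 79, 109.
Observation 56.68 falls in the class 250 – <300.
L = 250, CF = 32, f = 25, h = 50.
P52 = 250 + ((56.68 − 32)/25)·50 = 250 + 49.36 = 299.36.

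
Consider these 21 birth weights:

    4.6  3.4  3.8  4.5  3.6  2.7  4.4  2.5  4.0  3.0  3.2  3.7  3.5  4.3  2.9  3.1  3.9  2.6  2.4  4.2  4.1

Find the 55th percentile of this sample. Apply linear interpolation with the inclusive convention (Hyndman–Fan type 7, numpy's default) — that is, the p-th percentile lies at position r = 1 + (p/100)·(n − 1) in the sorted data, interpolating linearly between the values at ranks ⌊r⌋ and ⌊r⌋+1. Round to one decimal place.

Sorted: 2.4, 2.5, 2.6, 2.7, 2.9, 3.0, 3.1, 3.2, 3.4, 3.5, 3.6, 3.7, 3.8, 3.9, 4.0, 4.1, 4.2, 4.3, 4.4, 4.5, 4.6.
n = 21.
r = 1 + (55/100)·(21 − 1) = 1 + 11 = 12.
r is an integer, so P55 is the value at rank 12: 3.7.

3.7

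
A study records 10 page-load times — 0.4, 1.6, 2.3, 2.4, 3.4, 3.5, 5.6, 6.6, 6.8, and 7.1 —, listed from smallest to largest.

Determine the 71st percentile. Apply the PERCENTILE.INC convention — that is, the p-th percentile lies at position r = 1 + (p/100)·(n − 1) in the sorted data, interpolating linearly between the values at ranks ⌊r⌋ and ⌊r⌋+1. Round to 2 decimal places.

5.99

n = 10.
r = 1 + (71/100)·(10 − 1) = 1 + 6.39 = 7.39.
Rank 7 is 5.6 and rank 8 is 6.6.
Interpolate: 5.6 + 0.39·(6.6 − 5.6) = 5.6 + 0.39·1 = 5.99.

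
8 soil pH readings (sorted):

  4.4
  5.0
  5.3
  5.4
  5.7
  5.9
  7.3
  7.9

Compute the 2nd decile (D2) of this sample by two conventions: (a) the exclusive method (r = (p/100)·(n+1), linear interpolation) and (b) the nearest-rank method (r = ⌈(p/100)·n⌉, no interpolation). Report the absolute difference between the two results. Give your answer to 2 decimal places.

n = 8.
(a) r = 1.8; between ranks 1 (4.4) and 2 (5.0): 4.88.
(b) the nearest-rank method: rank 2 → 5.
|4.88 − 5| = 0.12.

0.12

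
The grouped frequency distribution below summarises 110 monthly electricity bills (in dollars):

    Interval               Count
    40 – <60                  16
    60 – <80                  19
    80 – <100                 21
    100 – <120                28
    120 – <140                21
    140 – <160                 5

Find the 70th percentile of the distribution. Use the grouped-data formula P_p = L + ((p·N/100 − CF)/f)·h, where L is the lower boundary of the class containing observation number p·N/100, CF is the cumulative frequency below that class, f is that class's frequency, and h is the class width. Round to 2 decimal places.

115.00

N = 110; target position k = 70/100 · 110 = 77.
Cumulative frequencies: 16, 35, 56, 84, 105, 110.
Observation 77 falls in the class 100 – <120.
L = 100, CF = 56, f = 28, h = 20.
P70 = 100 + ((77 − 56)/28)·20 = 100 + 15 = 115.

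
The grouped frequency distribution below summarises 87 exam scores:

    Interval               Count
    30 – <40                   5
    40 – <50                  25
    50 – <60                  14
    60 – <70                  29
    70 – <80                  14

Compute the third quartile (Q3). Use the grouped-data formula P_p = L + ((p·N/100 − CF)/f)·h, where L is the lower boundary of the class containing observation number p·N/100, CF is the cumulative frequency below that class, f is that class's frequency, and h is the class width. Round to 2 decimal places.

N = 87; target position k = 75/100 · 87 = 65.25.
Cumulative frequencies: 5, 30, 44, 73, 87.
Observation 65.25 falls in the class 60 – <70.
L = 60, CF = 44, f = 29, h = 10.
P75 = 60 + ((65.25 − 44)/29)·10 = 60 + 7.32759 = 67.3276.

67.33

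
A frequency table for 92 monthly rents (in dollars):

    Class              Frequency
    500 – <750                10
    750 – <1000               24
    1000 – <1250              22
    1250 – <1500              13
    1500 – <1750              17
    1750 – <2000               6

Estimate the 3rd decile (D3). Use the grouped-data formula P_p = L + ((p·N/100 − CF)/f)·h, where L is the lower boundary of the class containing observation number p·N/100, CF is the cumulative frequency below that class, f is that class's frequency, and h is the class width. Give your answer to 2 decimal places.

933.33

N = 92; target position k = 30/100 · 92 = 27.6.
Cumulative frequencies: 10, 34, 56, 69, 86, 92.
Observation 27.6 falls in the class 750 – <1000.
L = 750, CF = 10, f = 24, h = 250.
P30 = 750 + ((27.6 − 10)/24)·250 = 750 + 183.333 = 933.333.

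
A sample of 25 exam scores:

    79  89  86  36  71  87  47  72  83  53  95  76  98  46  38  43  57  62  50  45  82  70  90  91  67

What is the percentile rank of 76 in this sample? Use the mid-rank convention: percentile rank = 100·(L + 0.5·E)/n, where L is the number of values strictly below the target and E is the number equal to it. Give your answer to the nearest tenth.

Sorted: 36, 38, 43, 45, 46, 47, 50, 53, 57, 62, 67, 70, 71, 72, 76, 79, 82, 83, 86, 87, 89, 90, 91, 95, 98.
Count below 76: L = 14; count equal: E = 1; n = 25.
Percentile rank = 100·(14 + 0.5·1)/25 = 100·14.5/25 = 58.

58.0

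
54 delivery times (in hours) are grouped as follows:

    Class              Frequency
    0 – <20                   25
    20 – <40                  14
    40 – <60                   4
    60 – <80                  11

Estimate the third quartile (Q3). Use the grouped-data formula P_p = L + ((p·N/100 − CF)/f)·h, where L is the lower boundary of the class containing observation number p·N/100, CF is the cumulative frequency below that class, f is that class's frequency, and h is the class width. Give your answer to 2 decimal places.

47.50

N = 54; target position k = 75/100 · 54 = 40.5.
Cumulative frequencies: 25, 39, 43, 54.
Observation 40.5 falls in the class 40 – <60.
L = 40, CF = 39, f = 4, h = 20.
P75 = 40 + ((40.5 − 39)/4)·20 = 40 + 7.5 = 47.5.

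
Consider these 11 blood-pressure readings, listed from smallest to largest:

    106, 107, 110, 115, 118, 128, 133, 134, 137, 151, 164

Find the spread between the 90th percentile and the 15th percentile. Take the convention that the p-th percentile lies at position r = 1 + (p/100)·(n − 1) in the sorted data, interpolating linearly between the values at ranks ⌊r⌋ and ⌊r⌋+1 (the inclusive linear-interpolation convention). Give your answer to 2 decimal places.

n = 11.
P15: r = 2.5; ranks 2–3 are 107, 110; interpolating gives 108.5.
P90: r = 10 (integer) → 151.
Difference: 151 − 108.5 = 42.5.

42.50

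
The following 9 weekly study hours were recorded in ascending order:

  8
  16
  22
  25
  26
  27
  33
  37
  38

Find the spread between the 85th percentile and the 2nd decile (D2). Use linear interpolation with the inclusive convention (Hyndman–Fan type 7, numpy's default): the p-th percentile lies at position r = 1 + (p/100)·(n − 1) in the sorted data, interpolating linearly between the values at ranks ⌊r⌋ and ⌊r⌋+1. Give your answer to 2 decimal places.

16.60

n = 9.
P20: r = 2.6; ranks 2–3 are 16, 22; interpolating gives 19.6.
P85: r = 7.8; ranks 7–8 are 33, 37; interpolating gives 36.2.
Difference: 36.2 − 19.6 = 16.6.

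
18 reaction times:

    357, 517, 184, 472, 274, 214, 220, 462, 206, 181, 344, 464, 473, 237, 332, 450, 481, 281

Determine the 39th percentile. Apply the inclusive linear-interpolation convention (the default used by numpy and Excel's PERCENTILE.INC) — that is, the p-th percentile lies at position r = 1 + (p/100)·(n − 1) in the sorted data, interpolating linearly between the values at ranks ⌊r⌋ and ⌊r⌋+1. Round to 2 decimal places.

Sorted: 181, 184, 206, 214, 220, 237, 274, 281, 332, 344, 357, 450, 462, 464, 472, 473, 481, 517.
n = 18.
r = 1 + (39/100)·(18 − 1) = 1 + 6.63 = 7.63.
Rank 7 is 274 and rank 8 is 281.
Interpolate: 274 + 0.63·(281 − 274) = 274 + 0.63·7 = 278.41.

278.41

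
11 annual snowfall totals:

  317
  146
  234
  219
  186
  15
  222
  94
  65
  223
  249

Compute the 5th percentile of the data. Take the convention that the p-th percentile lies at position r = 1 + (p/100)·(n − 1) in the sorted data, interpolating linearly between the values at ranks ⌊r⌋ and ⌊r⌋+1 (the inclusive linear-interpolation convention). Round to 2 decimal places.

40.00

Sorted: 15, 65, 94, 146, 186, 219, 222, 223, 234, 249, 317.
n = 11.
r = 1 + (5/100)·(11 − 1) = 1 + 0.5 = 1.5.
Rank 1 is 15 and rank 2 is 65.
Interpolate: 15 + 0.5·(65 − 15) = 15 + 0.5·50 = 40.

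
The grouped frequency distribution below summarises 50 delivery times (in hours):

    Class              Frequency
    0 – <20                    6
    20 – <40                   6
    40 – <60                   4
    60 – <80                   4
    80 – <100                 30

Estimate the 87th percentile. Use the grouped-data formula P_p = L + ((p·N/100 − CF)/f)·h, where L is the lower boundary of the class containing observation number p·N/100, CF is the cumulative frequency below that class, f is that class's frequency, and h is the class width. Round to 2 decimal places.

N = 50; target position k = 87/100 · 50 = 43.5.
Cumulative frequencies: 6, 12, 16, 20, 50.
Observation 43.5 falls in the class 80 – <100.
L = 80, CF = 20, f = 30, h = 20.
P87 = 80 + ((43.5 − 20)/30)·20 = 80 + 15.6667 = 95.6667.

95.67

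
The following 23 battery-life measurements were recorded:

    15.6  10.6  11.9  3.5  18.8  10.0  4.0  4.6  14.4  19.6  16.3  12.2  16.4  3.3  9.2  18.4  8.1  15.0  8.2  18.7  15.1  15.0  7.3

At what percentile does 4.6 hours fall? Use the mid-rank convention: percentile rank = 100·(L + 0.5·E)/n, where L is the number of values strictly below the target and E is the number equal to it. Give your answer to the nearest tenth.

Sorted: 3.3, 3.5, 4.0, 4.6, 7.3, 8.1, 8.2, 9.2, 10.0, 10.6, 11.9, 12.2, 14.4, 15.0, 15.0, 15.1, 15.6, 16.3, 16.4, 18.4, 18.7, 18.8, 19.6.
Count below 4.6: L = 3; count equal: E = 1; n = 23.
Percentile rank = 100·(3 + 0.5·1)/23 = 100·3.5/23 = 15.22.

15.2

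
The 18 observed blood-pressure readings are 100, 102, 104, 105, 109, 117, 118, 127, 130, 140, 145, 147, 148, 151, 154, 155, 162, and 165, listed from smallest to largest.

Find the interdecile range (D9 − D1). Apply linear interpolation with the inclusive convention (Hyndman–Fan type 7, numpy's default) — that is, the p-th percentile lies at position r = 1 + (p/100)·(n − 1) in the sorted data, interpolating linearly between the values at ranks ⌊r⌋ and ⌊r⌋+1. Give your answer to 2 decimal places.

n = 18.
P10: r = 2.7; ranks 2–3 are 102, 104; interpolating gives 103.4.
P90: r = 16.3; ranks 16–17 are 155, 162; interpolating gives 157.1.
Difference: 157.1 − 103.4 = 53.7.

53.70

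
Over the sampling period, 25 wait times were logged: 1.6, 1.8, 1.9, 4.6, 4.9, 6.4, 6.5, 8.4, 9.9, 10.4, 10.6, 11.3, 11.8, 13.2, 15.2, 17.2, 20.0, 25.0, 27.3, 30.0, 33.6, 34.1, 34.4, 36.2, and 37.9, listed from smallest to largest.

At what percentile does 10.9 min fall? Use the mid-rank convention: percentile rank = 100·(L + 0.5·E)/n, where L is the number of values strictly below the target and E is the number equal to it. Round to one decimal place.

Count below 10.9: L = 11; count equal: E = 0; n = 25.
Percentile rank = 100·(11 + 0.5·0)/25 = 100·11/25 = 44.

44.0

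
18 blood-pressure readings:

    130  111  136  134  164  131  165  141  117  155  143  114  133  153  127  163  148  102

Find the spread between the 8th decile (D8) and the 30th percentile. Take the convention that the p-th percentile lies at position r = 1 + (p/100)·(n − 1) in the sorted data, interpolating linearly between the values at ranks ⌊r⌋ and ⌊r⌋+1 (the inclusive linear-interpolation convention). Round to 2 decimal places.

24.10

Sorted: 102, 111, 114, 117, 127, 130, 131, 133, 134, 136, 141, 143, 148, 153, 155, 163, 164, 165.
n = 18.
P30: r = 6.1; ranks 6–7 are 130, 131; interpolating gives 130.1.
P80: r = 14.6; ranks 14–15 are 153, 155; interpolating gives 154.2.
Difference: 154.2 − 130.1 = 24.1.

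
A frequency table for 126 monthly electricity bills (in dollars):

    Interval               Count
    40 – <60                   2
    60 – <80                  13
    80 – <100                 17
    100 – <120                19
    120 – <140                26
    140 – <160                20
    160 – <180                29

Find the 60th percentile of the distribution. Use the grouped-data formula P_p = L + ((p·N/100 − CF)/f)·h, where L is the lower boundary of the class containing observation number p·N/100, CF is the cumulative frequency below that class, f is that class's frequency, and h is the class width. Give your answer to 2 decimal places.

N = 126; target position k = 60/100 · 126 = 75.6.
Cumulative frequencies: 2, 15, 32, 51, 77, 97, 126.
Observation 75.6 falls in the class 120 – <140.
L = 120, CF = 51, f = 26, h = 20.
P60 = 120 + ((75.6 − 51)/26)·20 = 120 + 18.9231 = 138.923.

138.92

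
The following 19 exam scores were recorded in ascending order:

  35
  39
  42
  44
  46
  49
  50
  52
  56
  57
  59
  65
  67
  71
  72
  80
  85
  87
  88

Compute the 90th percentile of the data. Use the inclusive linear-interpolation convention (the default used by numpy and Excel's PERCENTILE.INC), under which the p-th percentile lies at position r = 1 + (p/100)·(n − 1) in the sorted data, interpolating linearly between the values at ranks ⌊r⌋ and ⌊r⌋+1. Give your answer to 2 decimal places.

n = 19.
r = 1 + (90/100)·(19 − 1) = 1 + 16.2 = 17.2.
Rank 17 is 85 and rank 18 is 87.
Interpolate: 85 + 0.2·(87 − 85) = 85 + 0.2·2 = 85.4.

85.40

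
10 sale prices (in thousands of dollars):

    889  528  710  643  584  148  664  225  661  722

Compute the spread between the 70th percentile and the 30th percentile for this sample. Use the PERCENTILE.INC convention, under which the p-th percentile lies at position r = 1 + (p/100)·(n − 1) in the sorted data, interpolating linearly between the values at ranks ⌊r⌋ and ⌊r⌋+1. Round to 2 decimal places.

Sorted: 148, 225, 528, 584, 643, 661, 664, 710, 722, 889.
n = 10.
P30: r = 3.7; ranks 3–4 are 528, 584; interpolating gives 567.2.
P70: r = 7.3; ranks 7–8 are 664, 710; interpolating gives 677.8.
Difference: 677.8 − 567.2 = 110.6.

110.60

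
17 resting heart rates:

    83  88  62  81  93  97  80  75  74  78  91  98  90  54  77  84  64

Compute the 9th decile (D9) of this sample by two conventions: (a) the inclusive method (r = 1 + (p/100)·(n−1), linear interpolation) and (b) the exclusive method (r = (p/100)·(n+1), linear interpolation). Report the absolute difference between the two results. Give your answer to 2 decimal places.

Sorted: 54, 62, 64, 74, 75, 77, 78, 80, 81, 83, 84, 88, 90, 91, 93, 97, 98.
n = 17.
(a) r = 15.4; between ranks 15 (93) and 16 (97): 94.6.
(b) r = 16.2; between ranks 16 (97) and 17 (98): 97.2.
|94.6 − 97.2| = 2.6.

2.60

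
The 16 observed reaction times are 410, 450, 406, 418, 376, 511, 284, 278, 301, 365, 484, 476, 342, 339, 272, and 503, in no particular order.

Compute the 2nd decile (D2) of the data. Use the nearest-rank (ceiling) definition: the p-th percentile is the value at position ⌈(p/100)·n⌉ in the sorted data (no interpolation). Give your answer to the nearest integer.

Sorted: 272, 278, 284, 301, 339, 342, 365, 376, 406, 410, 418, 450, 476, 484, 503, 511.
n = 16.
Position = ⌈20/100 · 16⌉ = ⌈3.2⌉ = 4.
The value at rank 4 is 301.

301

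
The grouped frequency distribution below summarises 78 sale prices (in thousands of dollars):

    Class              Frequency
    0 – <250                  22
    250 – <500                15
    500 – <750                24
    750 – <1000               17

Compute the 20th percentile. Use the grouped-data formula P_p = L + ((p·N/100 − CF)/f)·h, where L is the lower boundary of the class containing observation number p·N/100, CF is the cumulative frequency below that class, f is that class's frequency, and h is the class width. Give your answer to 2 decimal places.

N = 78; target position k = 20/100 · 78 = 15.6.
Cumulative frequencies: 22, 37, 61, 78.
Observation 15.6 falls in the class 0 – <250.
L = 0, CF = 0, f = 22, h = 250.
P20 = 0 + ((15.6 − 0)/22)·250 = 0 + 177.273 = 177.273.

177.27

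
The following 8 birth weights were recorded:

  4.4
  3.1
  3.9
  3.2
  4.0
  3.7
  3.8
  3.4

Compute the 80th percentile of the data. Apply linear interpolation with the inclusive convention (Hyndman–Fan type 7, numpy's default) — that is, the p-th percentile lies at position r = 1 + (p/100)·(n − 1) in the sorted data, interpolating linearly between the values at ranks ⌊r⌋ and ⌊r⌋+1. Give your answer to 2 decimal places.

Sorted: 3.1, 3.2, 3.4, 3.7, 3.8, 3.9, 4.0, 4.4.
n = 8.
r = 1 + (80/100)·(8 − 1) = 1 + 5.6 = 6.6.
Rank 6 is 3.9 and rank 7 is 4.0.
Interpolate: 3.9 + 0.6·(4.0 − 3.9) = 3.9 + 0.6·0.1 = 3.96.

3.96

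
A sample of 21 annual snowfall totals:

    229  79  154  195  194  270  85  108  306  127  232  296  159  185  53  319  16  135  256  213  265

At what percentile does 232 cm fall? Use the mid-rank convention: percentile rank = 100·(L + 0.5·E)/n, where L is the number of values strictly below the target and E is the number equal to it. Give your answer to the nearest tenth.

Sorted: 16, 53, 79, 85, 108, 127, 135, 154, 159, 185, 194, 195, 213, 229, 232, 256, 265, 270, 296, 306, 319.
Count below 232: L = 14; count equal: E = 1; n = 21.
Percentile rank = 100·(14 + 0.5·1)/21 = 100·14.5/21 = 69.05.

69.0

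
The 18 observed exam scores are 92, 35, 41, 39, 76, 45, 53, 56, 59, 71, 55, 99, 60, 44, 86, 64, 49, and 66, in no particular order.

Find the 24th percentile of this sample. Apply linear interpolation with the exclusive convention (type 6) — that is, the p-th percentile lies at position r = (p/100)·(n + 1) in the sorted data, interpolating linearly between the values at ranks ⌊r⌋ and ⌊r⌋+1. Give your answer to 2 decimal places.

Sorted: 35, 39, 41, 44, 45, 49, 53, 55, 56, 59, 60, 64, 66, 71, 76, 86, 92, 99.
n = 18.
r = (24/100)·(18 + 1) = 4.56.
Rank 4 is 44 and rank 5 is 45.
Interpolate: 44 + 0.56·(45 − 44) = 44 + 0.56·1 = 44.56.

44.56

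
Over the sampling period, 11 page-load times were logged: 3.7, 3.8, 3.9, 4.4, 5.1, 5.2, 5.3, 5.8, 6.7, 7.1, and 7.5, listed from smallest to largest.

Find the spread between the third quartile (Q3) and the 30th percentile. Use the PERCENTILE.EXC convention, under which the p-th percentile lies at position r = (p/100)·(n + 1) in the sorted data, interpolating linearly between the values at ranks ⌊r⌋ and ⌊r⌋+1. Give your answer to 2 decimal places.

2.50

n = 11.
P30: r = 3.6; ranks 3–4 are 3.9, 4.4; interpolating gives 4.2.
P75: r = 9 (integer) → 6.7.
Difference: 6.7 − 4.2 = 2.5.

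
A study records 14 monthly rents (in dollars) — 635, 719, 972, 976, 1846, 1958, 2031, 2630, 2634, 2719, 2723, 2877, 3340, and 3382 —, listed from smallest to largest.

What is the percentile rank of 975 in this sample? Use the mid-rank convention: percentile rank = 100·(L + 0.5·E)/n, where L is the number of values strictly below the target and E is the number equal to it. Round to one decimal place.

Count below 975: L = 3; count equal: E = 0; n = 14.
Percentile rank = 100·(3 + 0.5·0)/14 = 100·3/14 = 21.43.

21.4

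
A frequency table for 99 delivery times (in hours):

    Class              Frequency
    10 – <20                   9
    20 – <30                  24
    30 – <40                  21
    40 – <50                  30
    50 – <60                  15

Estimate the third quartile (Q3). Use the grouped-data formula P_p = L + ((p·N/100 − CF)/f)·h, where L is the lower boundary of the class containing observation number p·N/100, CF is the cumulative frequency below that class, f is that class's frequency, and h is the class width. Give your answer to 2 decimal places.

46.75

N = 99; target position k = 75/100 · 99 = 74.25.
Cumulative frequencies: 9, 33, 54, 84, 99.
Observation 74.25 falls in the class 40 – <50.
L = 40, CF = 54, f = 30, h = 10.
P75 = 40 + ((74.25 − 54)/30)·10 = 40 + 6.75 = 46.75.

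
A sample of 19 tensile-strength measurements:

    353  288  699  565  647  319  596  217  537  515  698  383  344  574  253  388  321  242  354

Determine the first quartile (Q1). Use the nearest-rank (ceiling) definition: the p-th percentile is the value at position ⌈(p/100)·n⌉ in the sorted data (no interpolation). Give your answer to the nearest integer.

319

Sorted: 217, 242, 253, 288, 319, 321, 344, 353, 354, 383, 388, 515, 537, 565, 574, 596, 647, 698, 699.
n = 19.
Position = ⌈25/100 · 19⌉ = ⌈4.75⌉ = 5.
The value at rank 5 is 319.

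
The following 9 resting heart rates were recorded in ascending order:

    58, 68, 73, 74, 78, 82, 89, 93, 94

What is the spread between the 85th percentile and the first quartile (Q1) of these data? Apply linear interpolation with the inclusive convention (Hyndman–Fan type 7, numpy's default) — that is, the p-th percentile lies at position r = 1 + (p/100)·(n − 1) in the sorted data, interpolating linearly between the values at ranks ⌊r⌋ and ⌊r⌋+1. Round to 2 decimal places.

19.20

n = 9.
P25: r = 3 (integer) → 73.
P85: r = 7.8; ranks 7–8 are 89, 93; interpolating gives 92.2.
Difference: 92.2 − 73 = 19.2.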